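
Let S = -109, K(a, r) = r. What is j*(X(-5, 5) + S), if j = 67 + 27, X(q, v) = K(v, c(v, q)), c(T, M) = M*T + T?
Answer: -12126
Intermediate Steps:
c(T, M) = T + M*T
X(q, v) = v*(1 + q)
j = 94
j*(X(-5, 5) + S) = 94*(5*(1 - 5) - 109) = 94*(5*(-4) - 109) = 94*(-20 - 109) = 94*(-129) = -12126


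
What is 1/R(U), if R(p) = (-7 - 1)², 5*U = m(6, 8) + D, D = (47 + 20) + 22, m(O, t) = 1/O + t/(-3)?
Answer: 1/64 ≈ 0.015625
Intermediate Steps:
m(O, t) = 1/O - t/3 (m(O, t) = 1/O + t*(-⅓) = 1/O - t/3)
D = 89 (D = 67 + 22 = 89)
U = 173/10 (U = ((1/6 - ⅓*8) + 89)/5 = ((⅙ - 8/3) + 89)/5 = (-5/2 + 89)/5 = (⅕)*(173/2) = 173/10 ≈ 17.300)
R(p) = 64 (R(p) = (-8)² = 64)
1/R(U) = 1/64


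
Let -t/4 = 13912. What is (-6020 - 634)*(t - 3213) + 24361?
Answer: 391685455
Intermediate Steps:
t = -55648 (t = -4*13912 = -55648)
(-6020 - 634)*(t - 3213) + 24361 = (-6020 - 634)*(-55648 - 3213) + 24361 = -6654*(-58861) + 24361 = 391661094 + 24361 = 391685455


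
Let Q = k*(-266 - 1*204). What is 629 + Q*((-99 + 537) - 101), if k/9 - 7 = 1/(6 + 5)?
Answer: -111182861/11 ≈ -1.0108e+7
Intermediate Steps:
k = 702/11 (k = 63 + 9/(6 + 5) = 63 + 9/11 = 702/11 ≈ 63.818)
Q = -329940/11 (Q = 702*(-266 - 1*204)/11 = 702*(-266 - 204)/11 = (702/11)*(-470) = -329940/11 ≈ -29995.)
629 + Q*((-99 + 537) - 101) = 629 - 329940*((-99 + 537) - 101)/11 = 629 - 329940*(438 - 101)/11 = 629 - 329940/11*337 = 629 - 111189780/11 = -111182861/11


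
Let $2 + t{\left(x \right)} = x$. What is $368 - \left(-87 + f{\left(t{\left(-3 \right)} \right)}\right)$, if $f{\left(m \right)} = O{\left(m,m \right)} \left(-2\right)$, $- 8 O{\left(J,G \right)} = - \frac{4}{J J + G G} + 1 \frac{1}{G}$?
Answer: $\frac{45507}{100} \approx 455.07$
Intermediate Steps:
$t{\left(x \right)} = -2 + x$
$O{\left(J,G \right)} = \frac{1}{2 \left(G^{2} + J^{2}\right)} - \frac{1}{8 G}$ ($O{\left(J,G \right)} = - \frac{- \frac{4}{J J + G G} + 1 \frac{1}{G}}{8} = - \frac{- \frac{4}{J^{2} + G^{2}} + \frac{1}{G}}{8} = - \frac{- \frac{4}{G^{2} + J^{2}} + \frac{1}{G}}{8} = - \frac{\frac{1}{G} - \frac{4}{G^{2} + J^{2}}}{8} = \frac{1}{2 \left(G^{2} + J^{2}\right)} - \frac{1}{8 G}$)
$f{\left(m \right)} = - \frac{- 2 m^{2} + 4 m}{8 m^{3}}$ ($f{\left(m \right)} = \frac{- m^{2} - m^{2} + 4 m}{8 m \left(m^{2} + m^{2}\right)} \left(-2\right) = \frac{- 2 m^{2} + 4 m}{8 m 2 m^{2}} \left(-2\right) = \frac{\frac{1}{2 m^{2}} \left(- 2 m^{2} + 4 m\right)}{8 m} \left(-2\right) = \frac{- 2 m^{2} + 4 m}{16 m^{3}} \left(-2\right) = - \frac{- 2 m^{2} + 4 m}{8 m^{3}}$)
$368 - \left(-87 + f{\left(t{\left(-3 \right)} \right)}\right) = 368 + \left(87 - \frac{-2 - 5}{4 \left(-2 - 3\right)^{2}}\right) = 368 + \left(87 - \frac{-2 - 5}{4 \cdot 25}\right) = 368 + \left(87 - \frac{1}{4} \cdot \frac{1}{25} \left(-7\right)\right) = 368 + \left(87 - - \frac{7}{100}\right) = 368 + \left(87 + \frac{7}{100}\right) = 368 + \frac{8707}{100} = \frac{45507}{100}$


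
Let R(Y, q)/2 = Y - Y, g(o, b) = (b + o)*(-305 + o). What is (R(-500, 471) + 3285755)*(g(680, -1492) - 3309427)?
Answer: -11874478709885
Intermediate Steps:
g(o, b) = (-305 + o)*(b + o)
R(Y, q) = 0 (R(Y, q) = 2*(Y - Y) = 2*0 = 0)
(R(-500, 471) + 3285755)*(g(680, -1492) - 3309427) = (0 + 3285755)*((680**2 - 305*(-1492) - 305*680 - 1492*680) - 3309427) = 3285755*((462400 + 455060 - 207400 - 1014560) - 3309427) = 3285755*(-304500 - 3309427) = 3285755*(-3613927) = -11874478709885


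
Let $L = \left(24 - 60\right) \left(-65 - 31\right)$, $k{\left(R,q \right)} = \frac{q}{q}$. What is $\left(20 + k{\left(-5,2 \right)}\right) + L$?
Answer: $3477$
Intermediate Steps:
$k{\left(R,q \right)} = 1$
$L = 3456$ ($L = \left(-36\right) \left(-96\right) = 3456$)
$\left(20 + k{\left(-5,2 \right)}\right) + L = \left(20 + 1\right) + 3456 = 21 + 3456 = 3477$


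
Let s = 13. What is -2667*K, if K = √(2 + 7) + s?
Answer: -42672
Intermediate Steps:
K = 16 (K = √(2 + 7) + 13 = √9 + 13 = 3 + 13 = 16)
-2667*K = -2667*16 = -42672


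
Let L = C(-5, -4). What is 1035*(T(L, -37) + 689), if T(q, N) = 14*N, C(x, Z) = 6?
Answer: 176985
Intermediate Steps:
L = 6
1035*(T(L, -37) + 689) = 1035*(14*(-37) + 689) = 1035*(-518 + 689) = 1035*171 = 176985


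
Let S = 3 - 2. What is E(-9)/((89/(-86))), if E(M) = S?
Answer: -86/89 ≈ -0.96629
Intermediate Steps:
S = 1
E(M) = 1
E(-9)/((89/(-86))) = 1/(89/(-86)) = 1/(89*(-1/86)) = 1/(-89/86) = -86/89*1 = -86/89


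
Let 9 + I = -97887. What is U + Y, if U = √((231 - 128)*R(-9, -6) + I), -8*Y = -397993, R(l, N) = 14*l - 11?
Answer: 397993/8 + I*√112007 ≈ 49749.0 + 334.67*I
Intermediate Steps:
R(l, N) = -11 + 14*l
I = -97896 (I = -9 - 97887 = -97896)
Y = 397993/8 (Y = -⅛*(-397993) = 397993/8 ≈ 49749.)
U = I*√112007 (U = √((231 - 128)*(-11 + 14*(-9)) - 97896) = √(103*(-11 - 126) - 97896) = √(103*(-137) - 97896) = √(-14111 - 97896) = √(-112007) = I*√112007 ≈ 334.67*I)
U + Y = I*√112007 + 397993/8 = 397993/8 + I*√112007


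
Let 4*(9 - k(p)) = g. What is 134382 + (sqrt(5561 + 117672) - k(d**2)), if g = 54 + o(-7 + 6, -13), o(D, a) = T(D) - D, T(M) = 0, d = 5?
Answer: 537547/4 + sqrt(123233) ≈ 1.3474e+5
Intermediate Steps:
o(D, a) = -D (o(D, a) = 0 - D = -D)
g = 55 (g = 54 - (-7 + 6) = 54 - 1*(-1) = 54 + 1 = 55)
k(p) = -19/4 (k(p) = 9 - 1/4*55 = 9 - 55/4 = -19/4)
134382 + (sqrt(5561 + 117672) - k(d**2)) = 134382 + (sqrt(5561 + 117672) - 1*(-19/4)) = 134382 + (sqrt(123233) + 19/4) = 134382 + (19/4 + sqrt(123233)) = 537547/4 + sqrt(123233)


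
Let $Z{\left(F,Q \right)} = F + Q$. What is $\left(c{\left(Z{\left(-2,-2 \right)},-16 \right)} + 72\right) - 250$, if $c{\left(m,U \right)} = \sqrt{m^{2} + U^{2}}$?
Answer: $-178 + 4 \sqrt{17} \approx -161.51$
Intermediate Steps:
$c{\left(m,U \right)} = \sqrt{U^{2} + m^{2}}$
$\left(c{\left(Z{\left(-2,-2 \right)},-16 \right)} + 72\right) - 250 = \left(\sqrt{\left(-16\right)^{2} + \left(-2 - 2\right)^{2}} + 72\right) - 250 = \left(\sqrt{256 + \left(-4\right)^{2}} + 72\right) - 250 = \left(\sqrt{256 + 16} + 72\right) - 250 = \left(\sqrt{272} + 72\right) - 250 = \left(4 \sqrt{17} + 72\right) - 250 = \left(72 + 4 \sqrt{17}\right) - 250 = -178 + 4 \sqrt{17}$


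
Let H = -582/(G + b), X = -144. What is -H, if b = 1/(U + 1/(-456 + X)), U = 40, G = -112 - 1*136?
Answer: -6983709/2975576 ≈ -2.3470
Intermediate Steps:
G = -248 (G = -112 - 136 = -248)
b = 600/23999 (b = 1/(40 + 1/(-456 - 144)) = 1/(40 + 1/(-600)) = 1/(40 - 1/600) = 1/(23999/600) = 600/23999 ≈ 0.025001)
H = 6983709/2975576 (H = -582/(-248 + 600/23999) = -582/(-5951152/23999) = -582*(-23999/5951152) = 6983709/2975576 ≈ 2.3470)
-H = -1*6983709/2975576 = -6983709/2975576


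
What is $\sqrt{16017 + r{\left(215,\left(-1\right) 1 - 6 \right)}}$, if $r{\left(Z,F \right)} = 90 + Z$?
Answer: $\sqrt{16322} \approx 127.76$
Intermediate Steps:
$\sqrt{16017 + r{\left(215,\left(-1\right) 1 - 6 \right)}} = \sqrt{16017 + \left(90 + 215\right)} = \sqrt{16017 + 305} = \sqrt{16322}$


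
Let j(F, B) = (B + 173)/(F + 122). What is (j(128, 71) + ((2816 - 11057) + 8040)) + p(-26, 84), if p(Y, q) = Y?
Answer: -28253/125 ≈ -226.02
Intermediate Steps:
j(F, B) = (173 + B)/(122 + F)
(j(128, 71) + ((2816 - 11057) + 8040)) + p(-26, 84) = ((173 + 71)/(122 + 128) + ((2816 - 11057) + 8040)) - 26 = (244/250 + (-8241 + 8040)) - 26 = ((1/250)*244 - 201) - 26 = (122/125 - 201) - 26 = -25003/125 - 26 = -28253/125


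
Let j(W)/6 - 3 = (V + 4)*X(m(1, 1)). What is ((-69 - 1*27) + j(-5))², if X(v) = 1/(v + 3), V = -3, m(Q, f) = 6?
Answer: 53824/9 ≈ 5980.4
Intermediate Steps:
X(v) = 1/(3 + v)
j(W) = 56/3 (j(W) = 18 + 6*((-3 + 4)/(3 + 6)) = 18 + 6*(1/9) = 18 + 6*(1*(⅑)) = 18 + 6*(⅑) = 18 + ⅔ = 56/3)
((-69 - 1*27) + j(-5))² = ((-69 - 1*27) + 56/3)² = ((-69 - 27) + 56/3)² = (-96 + 56/3)² = (-232/3)² = 53824/9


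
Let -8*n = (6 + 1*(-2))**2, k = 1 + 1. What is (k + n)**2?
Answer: 0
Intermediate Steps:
k = 2
n = -2 (n = -(6 + 1*(-2))**2/8 = -(6 - 2)**2/8 = -1/8*4**2 = -1/8*16 = -2)
(k + n)**2 = (2 - 2)**2 = 0**2 = 0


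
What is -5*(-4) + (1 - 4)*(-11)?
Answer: 53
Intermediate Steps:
-5*(-4) + (1 - 4)*(-11) = 20 - 3*(-11) = 20 + 33 = 53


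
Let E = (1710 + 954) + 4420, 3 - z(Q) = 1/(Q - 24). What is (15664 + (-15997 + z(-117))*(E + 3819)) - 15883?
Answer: -24587964038/141 ≈ -1.7438e+8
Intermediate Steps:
z(Q) = 3 - 1/(-24 + Q) (z(Q) = 3 - 1/(Q - 24) = 3 - 1/(-24 + Q))
E = 7084 (E = 2664 + 4420 = 7084)
(15664 + (-15997 + z(-117))*(E + 3819)) - 15883 = (15664 + (-15997 + (-73 + 3*(-117))/(-24 - 117))*(7084 + 3819)) - 15883 = (15664 + (-15997 + (-73 - 351)/(-141))*10903) - 15883 = (15664 + (-15997 - 1/141*(-424))*10903) - 15883 = (15664 + (-15997 + 424/141)*10903) - 15883 = (15664 - 2255153/141*10903) - 15883 = (15664 - 24587933159/141) - 15883 = -24585724535/141 - 15883 = -24587964038/141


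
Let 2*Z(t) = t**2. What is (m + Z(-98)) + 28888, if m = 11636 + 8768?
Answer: 54094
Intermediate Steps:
m = 20404
Z(t) = t**2/2
(m + Z(-98)) + 28888 = (20404 + (1/2)*(-98)**2) + 28888 = (20404 + (1/2)*9604) + 28888 = (20404 + 4802) + 28888 = 25206 + 28888 = 54094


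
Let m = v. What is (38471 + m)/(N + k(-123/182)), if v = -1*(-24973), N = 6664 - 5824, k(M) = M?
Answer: 3848936/50919 ≈ 75.589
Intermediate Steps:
N = 840
v = 24973
m = 24973
(38471 + m)/(N + k(-123/182)) = (38471 + 24973)/(840 - 123/182) = 63444/(840 - 123*1/182) = 63444/(840 - 123/182) = 63444/(152757/182) = 63444*(182/152757) = 3848936/50919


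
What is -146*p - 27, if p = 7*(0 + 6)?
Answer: -6159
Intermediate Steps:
p = 42 (p = 7*6 = 42)
-146*p - 27 = -146*42 - 27 = -6132 - 27 = -6159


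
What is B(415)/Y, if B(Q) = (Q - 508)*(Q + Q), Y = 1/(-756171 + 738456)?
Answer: 1367420850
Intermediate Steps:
Y = -1/17715 (Y = 1/(-17715) = -1/17715 ≈ -5.6449e-5)
B(Q) = 2*Q*(-508 + Q) (B(Q) = (-508 + Q)*(2*Q) = 2*Q*(-508 + Q))
B(415)/Y = (2*415*(-508 + 415))/(-1/17715) = (2*415*(-93))*(-17715) = -77190*(-17715) = 1367420850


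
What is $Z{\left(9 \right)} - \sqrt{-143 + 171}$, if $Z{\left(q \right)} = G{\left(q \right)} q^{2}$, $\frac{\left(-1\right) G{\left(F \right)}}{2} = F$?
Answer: $-1458 - 2 \sqrt{7} \approx -1463.3$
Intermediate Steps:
$G{\left(F \right)} = - 2 F$
$Z{\left(q \right)} = - 2 q^{3}$ ($Z{\left(q \right)} = - 2 q q^{2} = - 2 q^{3}$)
$Z{\left(9 \right)} - \sqrt{-143 + 171} = - 2 \cdot 9^{3} - \sqrt{-143 + 171} = \left(-2\right) 729 - \sqrt{28} = -1458 - 2 \sqrt{7}$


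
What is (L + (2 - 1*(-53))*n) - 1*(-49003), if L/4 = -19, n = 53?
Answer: 51842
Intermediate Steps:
L = -76 (L = 4*(-19) = -76)
(L + (2 - 1*(-53))*n) - 1*(-49003) = (-76 + (2 - 1*(-53))*53) - 1*(-49003) = (-76 + (2 + 53)*53) + 49003 = (-76 + 55*53) + 49003 = (-76 + 2915) + 49003 = 2839 + 49003 = 51842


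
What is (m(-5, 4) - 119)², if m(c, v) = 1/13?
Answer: 2390116/169 ≈ 14143.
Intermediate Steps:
m(c, v) = 1/13
(m(-5, 4) - 119)² = (1/13 - 119)² = (-1546/13)² = 2390116/169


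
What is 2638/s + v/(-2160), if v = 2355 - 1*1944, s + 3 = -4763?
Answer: -1276151/1715760 ≈ -0.74378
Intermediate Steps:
s = -4766 (s = -3 - 4763 = -4766)
v = 411 (v = 2355 - 1944 = 411)
2638/s + v/(-2160) = 2638/(-4766) + 411/(-2160) = 2638*(-1/4766) + 411*(-1/2160) = -1319/2383 - 137/720 = -1276151/1715760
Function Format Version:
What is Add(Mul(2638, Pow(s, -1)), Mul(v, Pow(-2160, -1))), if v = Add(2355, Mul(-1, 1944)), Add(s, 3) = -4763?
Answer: Rational(-1276151, 1715760) ≈ -0.74378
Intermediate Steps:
s = -4766 (s = Add(-3, -4763) = -4766)
v = 411 (v = Add(2355, -1944) = 411)
Add(Mul(2638, Pow(s, -1)), Mul(v, Pow(-2160, -1))) = Add(Mul(2638, Pow(-4766, -1)), Mul(411, Pow(-2160, -1))) = Add(Mul(2638, Rational(-1, 4766)), Mul(411, Rational(-1, 2160))) = Add(Rational(-1319, 2383), Rational(-137, 720)) = Rational(-1276151, 1715760)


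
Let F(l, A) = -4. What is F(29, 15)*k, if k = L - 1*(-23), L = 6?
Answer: -116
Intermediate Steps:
k = 29 (k = 6 - 1*(-23) = 6 + 23 = 29)
F(29, 15)*k = -4*29 = -116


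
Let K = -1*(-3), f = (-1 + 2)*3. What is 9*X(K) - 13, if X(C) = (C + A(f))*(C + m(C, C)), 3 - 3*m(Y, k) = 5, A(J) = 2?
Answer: 92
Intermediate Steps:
f = 3 (f = 1*3 = 3)
K = 3
m(Y, k) = -⅔ (m(Y, k) = 1 - ⅓*5 = 1 - 5/3 = -⅔)
X(C) = (2 + C)*(-⅔ + C) (X(C) = (C + 2)*(C - ⅔) = (2 + C)*(-⅔ + C))
9*X(K) - 13 = 9*(-4/3 + 3² + (4/3)*3) - 13 = 9*(-4/3 + 9 + 4) - 13 = 9*(35/3) - 13 = 105 - 13 = 92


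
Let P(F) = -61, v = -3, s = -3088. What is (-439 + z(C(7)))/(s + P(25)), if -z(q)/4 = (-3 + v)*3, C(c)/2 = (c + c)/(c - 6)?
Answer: 367/3149 ≈ 0.11654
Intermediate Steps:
C(c) = 4*c/(-6 + c) (C(c) = 2*((c + c)/(c - 6)) = 2*((2*c)/(-6 + c)) = 2*(2*c/(-6 + c)) = 4*c/(-6 + c))
z(q) = 72 (z(q) = -4*(-3 - 3)*3 = -(-24)*3 = -4*(-18) = 72)
(-439 + z(C(7)))/(s + P(25)) = (-439 + 72)/(-3088 - 61) = -367/(-3149) = -367*(-1/3149) = 367/3149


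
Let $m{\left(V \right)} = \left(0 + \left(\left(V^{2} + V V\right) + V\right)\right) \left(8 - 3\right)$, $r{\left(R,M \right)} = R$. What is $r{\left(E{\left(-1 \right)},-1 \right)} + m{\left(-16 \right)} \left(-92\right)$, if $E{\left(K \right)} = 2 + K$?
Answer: $-228159$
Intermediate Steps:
$m{\left(V \right)} = 5 V + 10 V^{2}$ ($m{\left(V \right)} = \left(0 + \left(\left(V^{2} + V^{2}\right) + V\right)\right) 5 = \left(0 + \left(2 V^{2} + V\right)\right) 5 = \left(0 + \left(V + 2 V^{2}\right)\right) 5 = \left(V + 2 V^{2}\right) 5 = 5 V + 10 V^{2}$)
$r{\left(E{\left(-1 \right)},-1 \right)} + m{\left(-16 \right)} \left(-92\right) = \left(2 - 1\right) + 5 \left(-16\right) \left(1 + 2 \left(-16\right)\right) \left(-92\right) = 1 + 5 \left(-16\right) \left(1 - 32\right) \left(-92\right) = 1 + 5 \left(-16\right) \left(-31\right) \left(-92\right) = 1 + 2480 \left(-92\right) = 1 - 228160 = -228159$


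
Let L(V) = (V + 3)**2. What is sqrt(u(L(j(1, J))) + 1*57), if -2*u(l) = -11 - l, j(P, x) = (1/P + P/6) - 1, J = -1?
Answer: sqrt(9722)/12 ≈ 8.2167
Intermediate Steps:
j(P, x) = -1 + 1/P + P/6 (j(P, x) = (1/P + P*(1/6)) - 1 = (1/P + P/6) - 1 = -1 + 1/P + P/6)
L(V) = (3 + V)**2
u(l) = 11/2 + l/2 (u(l) = -(-11 - l)/2 = 11/2 + l/2)
sqrt(u(L(j(1, J))) + 1*57) = sqrt((11/2 + (3 + (-1 + 1/1 + (1/6)*1))**2/2) + 1*57) = sqrt((11/2 + (3 + (-1 + 1 + 1/6))**2/2) + 57) = sqrt((11/2 + (3 + 1/6)**2/2) + 57) = sqrt((11/2 + (19/6)**2/2) + 57) = sqrt((11/2 + (1/2)*(361/36)) + 57) = sqrt((11/2 + 361/72) + 57) = sqrt(757/72 + 57) = sqrt(4861/72) = sqrt(9722)/12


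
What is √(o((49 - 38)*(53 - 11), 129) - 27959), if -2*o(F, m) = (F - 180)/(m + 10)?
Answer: I*√540215438/139 ≈ 167.21*I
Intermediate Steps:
o(F, m) = -(-180 + F)/(2*(10 + m)) (o(F, m) = -(F - 180)/(2*(m + 10)) = -(-180 + F)/(2*(10 + m)))
√(o((49 - 38)*(53 - 11), 129) - 27959) = √((180 - (49 - 38)*(53 - 11))/(2*(10 + 129)) - 27959) = √((½)*(180 - 11*42)/139 - 27959) = √((½)*(1/139)*(180 - 1*462) - 27959) = √((½)*(1/139)*(180 - 462) - 27959) = √((½)*(1/139)*(-282) - 27959) = √(-141/139 - 27959) = √(-3886442/139) = I*√540215438/139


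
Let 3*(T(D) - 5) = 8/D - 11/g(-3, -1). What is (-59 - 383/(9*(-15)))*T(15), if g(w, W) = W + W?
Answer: -2392121/6075 ≈ -393.76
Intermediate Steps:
g(w, W) = 2*W
T(D) = 41/6 + 8/(3*D) (T(D) = 5 + (8/D - 11/(2*(-1)))/3 = 5 + (8/D - 11/(-2))/3 = 5 + (8/D - 11*(-½))/3 = 5 + (8/D + 11/2)/3 = 5 + (11/2 + 8/D)/3 = 5 + (11/6 + 8/(3*D)) = 41/6 + 8/(3*D))
(-59 - 383/(9*(-15)))*T(15) = (-59 - 383/(9*(-15)))*((⅙)*(16 + 41*15)/15) = (-59 - 383/(-135))*((⅙)*(1/15)*(16 + 615)) = (-59 - 383*(-1/135))*((⅙)*(1/15)*631) = (-59 + 383/135)*(631/90) = -7582/135*631/90 = -2392121/6075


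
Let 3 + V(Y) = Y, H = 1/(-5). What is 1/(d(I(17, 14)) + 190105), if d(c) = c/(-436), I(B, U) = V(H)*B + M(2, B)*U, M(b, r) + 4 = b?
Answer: 545/103607328 ≈ 5.2602e-6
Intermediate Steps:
M(b, r) = -4 + b
H = -⅕ ≈ -0.20000
V(Y) = -3 + Y
I(B, U) = -2*U - 16*B/5 (I(B, U) = (-3 - ⅕)*B + (-4 + 2)*U = -16*B/5 - 2*U = -2*U - 16*B/5)
d(c) = -c/436 (d(c) = c*(-1/436) = -c/436)
1/(d(I(17, 14)) + 190105) = 1/(-(-2*14 - 16/5*17)/436 + 190105) = 1/(-(-28 - 272/5)/436 + 190105) = 1/(-1/436*(-412/5) + 190105) = 1/(103/545 + 190105) = 1/(103607328/545) = 545/103607328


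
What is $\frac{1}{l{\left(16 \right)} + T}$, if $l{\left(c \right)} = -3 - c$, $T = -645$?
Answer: $- \frac{1}{664} \approx -0.001506$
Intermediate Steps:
$\frac{1}{l{\left(16 \right)} + T} = \frac{1}{\left(-3 - 16\right) - 645} = \frac{1}{-19 - 645} = \frac{1}{-664} = - \frac{1}{664}$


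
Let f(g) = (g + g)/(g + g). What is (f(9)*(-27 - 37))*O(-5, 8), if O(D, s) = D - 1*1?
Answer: 384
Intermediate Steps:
f(g) = 1 (f(g) = (2*g)/((2*g)) = (2*g)*(1/(2*g)) = 1)
O(D, s) = -1 + D (O(D, s) = D - 1 = -1 + D)
(f(9)*(-27 - 37))*O(-5, 8) = (1*(-27 - 37))*(-1 - 5) = (1*(-64))*(-6) = -64*(-6) = 384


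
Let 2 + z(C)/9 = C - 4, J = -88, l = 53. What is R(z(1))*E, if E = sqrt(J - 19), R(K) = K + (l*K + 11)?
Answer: -2419*I*sqrt(107) ≈ -25022.0*I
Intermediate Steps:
z(C) = -54 + 9*C (z(C) = -18 + 9*(C - 4) = -18 + 9*(-4 + C) = -18 + (-36 + 9*C) = -54 + 9*C)
R(K) = 11 + 54*K (R(K) = K + (53*K + 11) = K + (11 + 53*K) = 11 + 54*K)
E = I*sqrt(107) (E = sqrt(-88 - 19) = sqrt(-107) = I*sqrt(107) ≈ 10.344*I)
R(z(1))*E = (11 + 54*(-54 + 9*1))*(I*sqrt(107)) = (11 + 54*(-54 + 9))*(I*sqrt(107)) = (11 + 54*(-45))*(I*sqrt(107)) = (11 - 2430)*(I*sqrt(107)) = -2419*I*sqrt(107)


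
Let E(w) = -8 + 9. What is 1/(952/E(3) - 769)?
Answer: 1/183 ≈ 0.0054645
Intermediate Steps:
E(w) = 1
1/(952/E(3) - 769) = 1/(952/1 - 769) = 1/(952*1 - 769) = 1/(952 - 769) = 1/183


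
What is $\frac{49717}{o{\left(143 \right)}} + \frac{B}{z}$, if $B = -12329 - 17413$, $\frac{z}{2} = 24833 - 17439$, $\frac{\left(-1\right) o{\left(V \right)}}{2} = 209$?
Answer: $- \frac{93455894}{772673} \approx -120.95$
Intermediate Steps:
$o{\left(V \right)} = -418$ ($o{\left(V \right)} = \left(-2\right) 209 = -418$)
$z = 14788$ ($z = 2 \left(24833 - 17439\right) = 2 \cdot 7394 = 14788$)
$B = -29742$ ($B = -12329 - 17413 = -29742$)
$\frac{49717}{o{\left(143 \right)}} + \frac{B}{z} = \frac{49717}{-418} - \frac{29742}{14788} = 49717 \left(- \frac{1}{418}\right) - \frac{14871}{7394} = - \frac{49717}{418} - \frac{14871}{7394} = - \frac{93455894}{772673}$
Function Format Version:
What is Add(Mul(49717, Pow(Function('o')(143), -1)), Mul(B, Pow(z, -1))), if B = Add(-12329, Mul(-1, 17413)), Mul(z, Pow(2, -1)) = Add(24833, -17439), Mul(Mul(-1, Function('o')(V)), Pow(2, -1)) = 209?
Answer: Rational(-93455894, 772673) ≈ -120.95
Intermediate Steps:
Function('o')(V) = -418 (Function('o')(V) = Mul(-2, 209) = -418)
z = 14788 (z = Mul(2, Add(24833, -17439)) = Mul(2, 7394) = 14788)
B = -29742 (B = Add(-12329, -17413) = -29742)
Add(Mul(49717, Pow(Function('o')(143), -1)), Mul(B, Pow(z, -1))) = Add(Mul(49717, Pow(-418, -1)), Mul(-29742, Pow(14788, -1))) = Add(Mul(49717, Rational(-1, 418)), Mul(-29742, Rational(1, 14788))) = Add(Rational(-49717, 418), Rational(-14871, 7394)) = Rational(-93455894, 772673)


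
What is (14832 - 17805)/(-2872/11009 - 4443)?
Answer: 32729757/48915859 ≈ 0.66910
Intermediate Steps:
(14832 - 17805)/(-2872/11009 - 4443) = -2973/(-2872*1/11009 - 4443) = -2973/(-2872/11009 - 4443) = -2973/(-48915859/11009) = -2973*(-11009/48915859) = 32729757/48915859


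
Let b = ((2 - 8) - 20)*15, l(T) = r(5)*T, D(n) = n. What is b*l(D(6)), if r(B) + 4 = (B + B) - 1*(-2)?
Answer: -18720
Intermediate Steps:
r(B) = -2 + 2*B (r(B) = -4 + ((B + B) - 1*(-2)) = -4 + (2*B + 2) = -4 + (2 + 2*B) = -2 + 2*B)
l(T) = 8*T (l(T) = (-2 + 2*5)*T = (-2 + 10)*T = 8*T)
b = -390 (b = (-6 - 20)*15 = -26*15 = -390)
b*l(D(6)) = -3120*6 = -390*48 = -18720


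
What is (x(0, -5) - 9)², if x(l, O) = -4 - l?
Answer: 169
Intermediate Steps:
(x(0, -5) - 9)² = ((-4 - 1*0) - 9)² = ((-4 + 0) - 9)² = (-4 - 9)² = (-13)² = 169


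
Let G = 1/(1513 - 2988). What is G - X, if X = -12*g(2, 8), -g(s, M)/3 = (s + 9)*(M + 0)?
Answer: -4672801/1475 ≈ -3168.0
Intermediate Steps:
G = -1/1475 (G = 1/(-1475) = -1/1475 ≈ -0.00067797)
g(s, M) = -3*M*(9 + s) (g(s, M) = -3*(s + 9)*(M + 0) = -3*(9 + s)*M = -3*M*(9 + s))
X = 3168 (X = -(-36)*8*(9 + 2) = -(-36)*8*11 = -12*(-264) = 3168)
G - X = -1/1475 - 1*3168 = -1/1475 - 3168 = -4672801/1475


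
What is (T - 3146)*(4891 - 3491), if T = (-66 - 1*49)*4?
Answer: -5048400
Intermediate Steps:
T = -460 (T = (-66 - 49)*4 = -115*4 = -460)
(T - 3146)*(4891 - 3491) = (-460 - 3146)*(4891 - 3491) = -3606*1400 = -5048400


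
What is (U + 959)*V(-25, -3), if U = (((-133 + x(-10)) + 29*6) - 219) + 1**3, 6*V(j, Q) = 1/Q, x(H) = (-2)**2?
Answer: -131/3 ≈ -43.667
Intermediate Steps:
x(H) = 4
V(j, Q) = 1/(6*Q)
U = -173 (U = (((-133 + 4) + 29*6) - 219) + 1**3 = ((-129 + 174) - 219) + 1 = (45 - 219) + 1 = -174 + 1 = -173)
(U + 959)*V(-25, -3) = (-173 + 959)*((1/6)/(-3)) = 786*((1/6)*(-1/3)) = 786*(-1/18) = -131/3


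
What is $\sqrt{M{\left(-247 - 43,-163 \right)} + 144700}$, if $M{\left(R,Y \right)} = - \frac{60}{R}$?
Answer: $\frac{\sqrt{121692874}}{29} \approx 380.4$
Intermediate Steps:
$\sqrt{M{\left(-247 - 43,-163 \right)} + 144700} = \sqrt{- \frac{60}{-247 - 43} + 144700} = \sqrt{- \frac{60}{-290} + 144700} = \sqrt{\left(-60\right) \left(- \frac{1}{290}\right) + 144700} = \sqrt{\frac{6}{29} + 144700} = \sqrt{\frac{4196306}{29}} = \frac{\sqrt{121692874}}{29}$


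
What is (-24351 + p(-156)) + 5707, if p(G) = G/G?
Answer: -18643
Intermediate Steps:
p(G) = 1
(-24351 + p(-156)) + 5707 = (-24351 + 1) + 5707 = -24350 + 5707 = -18643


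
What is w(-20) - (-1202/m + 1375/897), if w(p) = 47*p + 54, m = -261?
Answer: -69621577/78039 ≈ -892.14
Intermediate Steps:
w(p) = 54 + 47*p
w(-20) - (-1202/m + 1375/897) = (54 + 47*(-20)) - (-1202/(-261) + 1375/897) = (54 - 940) - (-1202*(-1/261) + 1375*(1/897)) = -886 - (1202/261 + 1375/897) = -886 - 1*479023/78039 = -886 - 479023/78039 = -69621577/78039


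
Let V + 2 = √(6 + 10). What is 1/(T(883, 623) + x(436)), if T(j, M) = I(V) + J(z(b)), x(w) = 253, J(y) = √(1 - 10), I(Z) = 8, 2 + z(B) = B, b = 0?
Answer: 29/7570 - I/22710 ≈ 0.0038309 - 4.4033e-5*I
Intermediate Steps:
z(B) = -2 + B
V = 2 (V = -2 + √(6 + 10) = -2 + √16 = -2 + 4 = 2)
J(y) = 3*I (J(y) = √(-9) = 3*I)
T(j, M) = 8 + 3*I
1/(T(883, 623) + x(436)) = 1/((8 + 3*I) + 253) = 1/(261 + 3*I) = (261 - 3*I)/68130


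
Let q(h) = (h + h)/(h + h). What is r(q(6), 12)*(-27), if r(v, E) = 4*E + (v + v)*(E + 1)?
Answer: -1998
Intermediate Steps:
q(h) = 1 (q(h) = (2*h)/((2*h)) = (2*h)*(1/(2*h)) = 1)
r(v, E) = 4*E + 2*v*(1 + E) (r(v, E) = 4*E + (2*v)*(1 + E) = 4*E + 2*v*(1 + E))
r(q(6), 12)*(-27) = (2*1 + 4*12 + 2*12*1)*(-27) = (2 + 48 + 24)*(-27) = 74*(-27) = -1998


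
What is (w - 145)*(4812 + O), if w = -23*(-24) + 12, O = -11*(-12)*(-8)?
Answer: 1573764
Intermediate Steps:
O = -1056 (O = 132*(-8) = -1056)
w = 564 (w = 552 + 12 = 564)
(w - 145)*(4812 + O) = (564 - 145)*(4812 - 1056) = 419*3756 = 1573764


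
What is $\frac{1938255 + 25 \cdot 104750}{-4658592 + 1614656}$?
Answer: $- \frac{4557005}{3043936} \approx -1.4971$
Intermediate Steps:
$\frac{1938255 + 25 \cdot 104750}{-4658592 + 1614656} = \frac{1938255 + 2618750}{-3043936} = 4557005 \left(- \frac{1}{3043936}\right) = - \frac{4557005}{3043936}$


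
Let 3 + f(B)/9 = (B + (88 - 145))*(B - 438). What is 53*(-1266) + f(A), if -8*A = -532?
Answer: -395553/4 ≈ -98888.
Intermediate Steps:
A = 133/2 (A = -⅛*(-532) = 133/2 ≈ 66.500)
f(B) = -27 + 9*(-438 + B)*(-57 + B) (f(B) = -27 + 9*((B + (88 - 145))*(B - 438)) = -27 + 9*((B - 57)*(-438 + B)) = -27 + 9*((-57 + B)*(-438 + B)) = -27 + 9*((-438 + B)*(-57 + B)) = -27 + 9*(-438 + B)*(-57 + B))
53*(-1266) + f(A) = 53*(-1266) + (224667 - 4455*133/2 + 9*(133/2)²) = -67098 + (224667 - 592515/2 + 9*(17689/4)) = -67098 + (224667 - 592515/2 + 159201/4) = -67098 - 127161/4 = -395553/4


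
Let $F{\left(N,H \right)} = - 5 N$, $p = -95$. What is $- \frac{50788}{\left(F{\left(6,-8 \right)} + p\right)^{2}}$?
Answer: $- \frac{50788}{15625} \approx -3.2504$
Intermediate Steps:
$- \frac{50788}{\left(F{\left(6,-8 \right)} + p\right)^{2}} = - \frac{50788}{\left(\left(-5\right) 6 - 95\right)^{2}} = - \frac{50788}{\left(-30 - 95\right)^{2}} = - \frac{50788}{\left(-125\right)^{2}} = - \frac{50788}{15625}$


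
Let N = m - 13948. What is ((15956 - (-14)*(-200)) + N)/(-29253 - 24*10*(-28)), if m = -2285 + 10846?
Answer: -7769/22533 ≈ -0.34478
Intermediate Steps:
m = 8561
N = -5387 (N = 8561 - 13948 = -5387)
((15956 - (-14)*(-200)) + N)/(-29253 - 24*10*(-28)) = ((15956 - (-14)*(-200)) - 5387)/(-29253 - 24*10*(-28)) = ((15956 - 1*2800) - 5387)/(-29253 - 240*(-28)) = ((15956 - 2800) - 5387)/(-29253 + 6720) = (13156 - 5387)/(-22533) = 7769*(-1/22533) = -7769/22533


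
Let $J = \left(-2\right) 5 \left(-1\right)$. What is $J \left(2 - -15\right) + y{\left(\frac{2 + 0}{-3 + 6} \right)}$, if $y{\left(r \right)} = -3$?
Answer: $167$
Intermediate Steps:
$J = 10$ ($J = \left(-10\right) \left(-1\right) = 10$)
$J \left(2 - -15\right) + y{\left(\frac{2 + 0}{-3 + 6} \right)} = 10 \left(2 - -15\right) - 3 = 10 \left(2 + 15\right) - 3 = 10 \cdot 17 - 3 = 170 - 3 = 167$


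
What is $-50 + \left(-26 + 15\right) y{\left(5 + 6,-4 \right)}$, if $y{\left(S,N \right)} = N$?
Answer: $-6$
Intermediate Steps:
$-50 + \left(-26 + 15\right) y{\left(5 + 6,-4 \right)} = -50 + \left(-26 + 15\right) \left(-4\right) = -50 - -44 = -50 + 44 = -6$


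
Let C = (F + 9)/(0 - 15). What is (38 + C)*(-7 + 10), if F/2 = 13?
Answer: 107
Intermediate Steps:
F = 26 (F = 2*13 = 26)
C = -7/3 (C = (26 + 9)/(0 - 15) = 35/(-15) = 35*(-1/15) = -7/3 ≈ -2.3333)
(38 + C)*(-7 + 10) = (38 - 7/3)*(-7 + 10) = (107/3)*3 = 107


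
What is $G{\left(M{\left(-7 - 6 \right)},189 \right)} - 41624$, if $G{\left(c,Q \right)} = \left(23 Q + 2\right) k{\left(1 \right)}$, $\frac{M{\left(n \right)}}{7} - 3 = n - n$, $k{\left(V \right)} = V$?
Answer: $-37275$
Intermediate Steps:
$M{\left(n \right)} = 21$ ($M{\left(n \right)} = 21 + 7 \left(n - n\right) = 21 + 7 \cdot 0 = 21 + 0 = 21$)
$G{\left(c,Q \right)} = 2 + 23 Q$ ($G{\left(c,Q \right)} = \left(23 Q + 2\right) 1 = \left(2 + 23 Q\right) 1 = 2 + 23 Q$)
$G{\left(M{\left(-7 - 6 \right)},189 \right)} - 41624 = \left(2 + 23 \cdot 189\right) - 41624 = \left(2 + 4347\right) - 41624 = 4349 - 41624 = -37275$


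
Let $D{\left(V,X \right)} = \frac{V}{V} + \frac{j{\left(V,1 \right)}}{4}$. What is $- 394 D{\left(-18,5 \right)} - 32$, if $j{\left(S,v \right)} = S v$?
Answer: $1347$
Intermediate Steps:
$D{\left(V,X \right)} = 1 + \frac{V}{4}$ ($D{\left(V,X \right)} = \frac{V}{V} + \frac{V 1}{4} = 1 + V \frac{1}{4} = 1 + \frac{V}{4}$)
$- 394 D{\left(-18,5 \right)} - 32 = - 394 \left(1 + \frac{1}{4} \left(-18\right)\right) - 32 = - 394 \left(1 - \frac{9}{2}\right) - 32 = \left(-394\right) \left(- \frac{7}{2}\right) - 32 = 1379 - 32 = 1347$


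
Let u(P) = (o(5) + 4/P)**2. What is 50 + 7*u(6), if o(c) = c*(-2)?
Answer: 5938/9 ≈ 659.78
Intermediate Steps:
o(c) = -2*c
u(P) = (-10 + 4/P)**2 (u(P) = (-2*5 + 4/P)**2 = (-10 + 4/P)**2)
50 + 7*u(6) = 50 + 7*(4*(-2 + 5*6)**2/6**2) = 50 + 7*(4*(1/36)*(-2 + 30)**2) = 50 + 7*(4*(1/36)*28**2) = 50 + 7*(4*(1/36)*784) = 50 + 7*(784/9) = 50 + 5488/9 = 5938/9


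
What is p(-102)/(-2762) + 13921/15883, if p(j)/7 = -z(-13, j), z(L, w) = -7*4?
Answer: 17668367/21934423 ≈ 0.80551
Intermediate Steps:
z(L, w) = -28
p(j) = 196 (p(j) = 7*(-1*(-28)) = 7*28 = 196)
p(-102)/(-2762) + 13921/15883 = 196/(-2762) + 13921/15883 = 196*(-1/2762) + 13921*(1/15883) = -98/1381 + 13921/15883 = 17668367/21934423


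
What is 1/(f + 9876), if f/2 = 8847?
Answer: 1/27570 ≈ 3.6271e-5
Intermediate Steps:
f = 17694 (f = 2*8847 = 17694)
1/(f + 9876) = 1/(17694 + 9876) = 1/27570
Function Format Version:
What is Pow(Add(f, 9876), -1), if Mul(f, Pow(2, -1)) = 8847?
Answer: Rational(1, 27570) ≈ 3.6271e-5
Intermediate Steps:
f = 17694 (f = Mul(2, 8847) = 17694)
Pow(Add(f, 9876), -1) = Pow(Add(17694, 9876), -1) = Pow(27570, -1) = Rational(1, 27570)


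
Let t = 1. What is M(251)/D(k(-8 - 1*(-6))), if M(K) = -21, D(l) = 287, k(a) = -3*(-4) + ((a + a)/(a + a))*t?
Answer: -3/41 ≈ -0.073171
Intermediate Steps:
k(a) = 13 (k(a) = -3*(-4) + ((a + a)/(a + a))*1 = 12 + ((2*a)/((2*a)))*1 = 12 + ((2*a)*(1/(2*a)))*1 = 12 + 1*1 = 12 + 1 = 13)
M(251)/D(k(-8 - 1*(-6))) = -21/287 = -21*1/287 = -3/41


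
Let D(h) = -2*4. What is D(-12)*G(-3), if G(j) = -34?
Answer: 272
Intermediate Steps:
D(h) = -8
D(-12)*G(-3) = -8*(-34) = 272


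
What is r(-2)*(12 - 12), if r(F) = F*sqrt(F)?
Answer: 0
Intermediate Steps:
r(F) = F**(3/2)
r(-2)*(12 - 12) = (-2)**(3/2)*(12 - 12) = -2*I*sqrt(2)*0 = 0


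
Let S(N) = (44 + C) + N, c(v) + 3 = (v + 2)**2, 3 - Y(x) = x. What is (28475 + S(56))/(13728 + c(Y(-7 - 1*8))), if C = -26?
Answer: 28549/14125 ≈ 2.0212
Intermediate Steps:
Y(x) = 3 - x
c(v) = -3 + (2 + v)**2 (c(v) = -3 + (v + 2)**2 = -3 + (2 + v)**2)
S(N) = 18 + N (S(N) = (44 - 26) + N = 18 + N)
(28475 + S(56))/(13728 + c(Y(-7 - 1*8))) = (28475 + (18 + 56))/(13728 + (-3 + (2 + (3 - (-7 - 1*8)))**2)) = (28475 + 74)/(13728 + (-3 + (2 + (3 - (-7 - 8)))**2)) = 28549/(13728 + (-3 + (2 + (3 - 1*(-15)))**2)) = 28549/(13728 + (-3 + (2 + (3 + 15))**2)) = 28549/(13728 + (-3 + (2 + 18)**2)) = 28549/(13728 + (-3 + 20**2)) = 28549/(13728 + (-3 + 400)) = 28549/(13728 + 397) = 28549/14125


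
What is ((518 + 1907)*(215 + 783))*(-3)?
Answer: -7260450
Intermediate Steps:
((518 + 1907)*(215 + 783))*(-3) = (2425*998)*(-3) = 2420150*(-3) = -7260450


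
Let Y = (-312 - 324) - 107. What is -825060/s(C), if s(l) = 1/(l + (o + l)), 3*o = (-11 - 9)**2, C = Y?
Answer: 1116031160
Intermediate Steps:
Y = -743 (Y = -636 - 107 = -743)
C = -743
o = 400/3 (o = (-11 - 9)**2/3 = (1/3)*(-20)**2 = (1/3)*400 = 400/3 ≈ 133.33)
s(l) = 1/(400/3 + 2*l) (s(l) = 1/(l + (400/3 + l)) = 1/(400/3 + 2*l))
-825060/s(C) = -825060/(3/(2*(200 + 3*(-743)))) = -825060/(3/(2*(200 - 2229))) = -825060/((3/2)/(-2029)) = -825060/((3/2)*(-1/2029)) = -825060/(-3/4058) = -825060*(-4058/3) = 1116031160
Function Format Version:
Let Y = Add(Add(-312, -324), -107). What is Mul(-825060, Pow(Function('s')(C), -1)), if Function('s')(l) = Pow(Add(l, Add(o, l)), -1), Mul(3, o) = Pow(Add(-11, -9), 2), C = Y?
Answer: 1116031160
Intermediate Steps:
Y = -743 (Y = Add(-636, -107) = -743)
C = -743
o = Rational(400, 3) (o = Mul(Rational(1, 3), Pow(Add(-11, -9), 2)) = Mul(Rational(1, 3), Pow(-20, 2)) = Mul(Rational(1, 3), 400) = Rational(400, 3) ≈ 133.33)
Function('s')(l) = Pow(Add(Rational(400, 3), Mul(2, l)), -1) (Function('s')(l) = Pow(Add(l, Add(Rational(400, 3), l)), -1) = Pow(Add(Rational(400, 3), Mul(2, l)), -1))
Mul(-825060, Pow(Function('s')(C), -1)) = Mul(-825060, Pow(Mul(Rational(3, 2), Pow(Add(200, Mul(3, -743)), -1)), -1)) = Mul(-825060, Pow(Mul(Rational(3, 2), Pow(Add(200, -2229), -1)), -1)) = Mul(-825060, Pow(Mul(Rational(3, 2), Pow(-2029, -1)), -1)) = Mul(-825060, Pow(Mul(Rational(3, 2), Rational(-1, 2029)), -1)) = Mul(-825060, Pow(Rational(-3, 4058), -1)) = Mul(-825060, Rational(-4058, 3)) = 1116031160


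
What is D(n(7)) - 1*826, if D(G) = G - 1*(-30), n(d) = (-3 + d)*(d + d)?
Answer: -740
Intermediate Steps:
n(d) = 2*d*(-3 + d) (n(d) = (-3 + d)*(2*d) = 2*d*(-3 + d))
D(G) = 30 + G (D(G) = G + 30 = 30 + G)
D(n(7)) - 1*826 = (30 + 2*7*(-3 + 7)) - 1*826 = (30 + 2*7*4) - 826 = (30 + 56) - 826 = 86 - 826 = -740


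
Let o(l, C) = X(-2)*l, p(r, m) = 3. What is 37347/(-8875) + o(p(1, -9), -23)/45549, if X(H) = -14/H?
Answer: -80996768/19249875 ≈ -4.2076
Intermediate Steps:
o(l, C) = 7*l (o(l, C) = (-14/(-2))*l = (-14*(-1/2))*l = 7*l)
37347/(-8875) + o(p(1, -9), -23)/45549 = 37347/(-8875) + (7*3)/45549 = 37347*(-1/8875) + 21*(1/45549) = -37347/8875 + 1/2169 = -80996768/19249875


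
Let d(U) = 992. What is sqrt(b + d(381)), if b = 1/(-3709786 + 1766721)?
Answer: sqrt(3745297579528135)/1943065 ≈ 31.496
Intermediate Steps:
b = -1/1943065 (b = 1/(-1943065) = -1/1943065 ≈ -5.1465e-7)
sqrt(b + d(381)) = sqrt(-1/1943065 + 992) = sqrt(1927520479/1943065) = sqrt(3745297579528135)/1943065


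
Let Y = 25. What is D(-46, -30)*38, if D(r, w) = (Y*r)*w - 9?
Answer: 1310658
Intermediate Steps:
D(r, w) = -9 + 25*r*w (D(r, w) = (25*r)*w - 9 = 25*r*w - 9 = -9 + 25*r*w)
D(-46, -30)*38 = (-9 + 25*(-46)*(-30))*38 = (-9 + 34500)*38 = 34491*38 = 1310658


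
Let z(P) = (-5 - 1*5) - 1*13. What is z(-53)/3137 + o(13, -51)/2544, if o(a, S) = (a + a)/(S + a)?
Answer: -1152509/151630032 ≈ -0.0076008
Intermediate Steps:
z(P) = -23 (z(P) = (-5 - 5) - 13 = -10 - 13 = -23)
o(a, S) = 2*a/(S + a) (o(a, S) = (2*a)/(S + a) = 2*a/(S + a))
z(-53)/3137 + o(13, -51)/2544 = -23/3137 + (2*13/(-51 + 13))/2544 = -23*1/3137 + (2*13/(-38))*(1/2544) = -23/3137 + (2*13*(-1/38))*(1/2544) = -23/3137 - 13/19*1/2544 = -23/3137 - 13/48336 = -1152509/151630032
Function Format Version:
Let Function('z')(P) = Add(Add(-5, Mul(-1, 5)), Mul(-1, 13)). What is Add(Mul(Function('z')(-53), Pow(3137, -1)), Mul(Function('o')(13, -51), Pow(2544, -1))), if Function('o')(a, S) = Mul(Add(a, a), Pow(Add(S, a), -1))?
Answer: Rational(-1152509, 151630032) ≈ -0.0076008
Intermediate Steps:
Function('z')(P) = -23 (Function('z')(P) = Add(Add(-5, -5), -13) = Add(-10, -13) = -23)
Function('o')(a, S) = Mul(2, a, Pow(Add(S, a), -1)) (Function('o')(a, S) = Mul(Mul(2, a), Pow(Add(S, a), -1)) = Mul(2, a, Pow(Add(S, a), -1)))
Add(Mul(Function('z')(-53), Pow(3137, -1)), Mul(Function('o')(13, -51), Pow(2544, -1))) = Add(Mul(-23, Pow(3137, -1)), Mul(Mul(2, 13, Pow(Add(-51, 13), -1)), Pow(2544, -1))) = Add(Mul(-23, Rational(1, 3137)), Mul(Mul(2, 13, Pow(-38, -1)), Rational(1, 2544))) = Add(Rational(-23, 3137), Mul(Mul(2, 13, Rational(-1, 38)), Rational(1, 2544))) = Add(Rational(-23, 3137), Mul(Rational(-13, 19), Rational(1, 2544))) = Add(Rational(-23, 3137), Rational(-13, 48336)) = Rational(-1152509, 151630032)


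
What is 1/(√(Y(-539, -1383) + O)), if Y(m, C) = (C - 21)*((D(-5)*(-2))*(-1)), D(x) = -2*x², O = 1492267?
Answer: √883/37969 ≈ 0.00078262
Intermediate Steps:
Y(m, C) = 2100 - 100*C (Y(m, C) = (C - 21)*((-2*(-5)²*(-2))*(-1)) = (-21 + C)*((-2*25*(-2))*(-1)) = (-21 + C)*(-50*(-2)*(-1)) = (-21 + C)*(100*(-1)) = (-21 + C)*(-100) = 2100 - 100*C)
1/(√(Y(-539, -1383) + O)) = 1/(√((2100 - 100*(-1383)) + 1492267)) = 1/(√((2100 + 138300) + 1492267)) = 1/(√(140400 + 1492267)) = 1/(√1632667) = 1/(43*√883) = √883/37969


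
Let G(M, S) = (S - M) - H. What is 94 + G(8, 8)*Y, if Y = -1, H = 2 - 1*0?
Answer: 96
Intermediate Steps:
H = 2 (H = 2 + 0 = 2)
G(M, S) = -2 + S - M (G(M, S) = (S - M) - 1*2 = (S - M) - 2 = -2 + S - M)
94 + G(8, 8)*Y = 94 + (-2 + 8 - 1*8)*(-1) = 94 + (-2 + 8 - 8)*(-1) = 94 - 2*(-1) = 94 + 2 = 96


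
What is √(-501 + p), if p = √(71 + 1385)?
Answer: √(-501 + 4*√91) ≈ 21.514*I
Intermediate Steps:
p = 4*√91 (p = √1456 = 4*√91 ≈ 38.158)
√(-501 + p) = √(-501 + 4*√91)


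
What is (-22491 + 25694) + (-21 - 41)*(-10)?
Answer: 3823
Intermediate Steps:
(-22491 + 25694) + (-21 - 41)*(-10) = 3203 - 62*(-10) = 3203 + 620 = 3823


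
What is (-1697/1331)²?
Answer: 2879809/1771561 ≈ 1.6256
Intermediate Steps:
(-1697/1331)² = 2879809/1771561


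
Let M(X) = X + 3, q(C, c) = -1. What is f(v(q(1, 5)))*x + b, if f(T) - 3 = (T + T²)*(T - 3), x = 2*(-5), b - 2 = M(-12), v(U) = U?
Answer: -37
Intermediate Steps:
M(X) = 3 + X
b = -7 (b = 2 + (3 - 12) = 2 - 9 = -7)
x = -10
f(T) = 3 + (-3 + T)*(T + T²) (f(T) = 3 + (T + T²)*(T - 3) = 3 + (T + T²)*(-3 + T) = 3 + (-3 + T)*(T + T²))
f(v(q(1, 5)))*x + b = (3 + (-1)³ - 3*(-1) - 2*(-1)²)*(-10) - 7 = (3 - 1 + 3 - 2*1)*(-10) - 7 = (3 - 1 + 3 - 2)*(-10) - 7 = 3*(-10) - 7 = -30 - 7 = -37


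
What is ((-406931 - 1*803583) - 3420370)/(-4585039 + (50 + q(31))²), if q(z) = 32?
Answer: 1543628/1526105 ≈ 1.0115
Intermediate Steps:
((-406931 - 1*803583) - 3420370)/(-4585039 + (50 + q(31))²) = ((-406931 - 1*803583) - 3420370)/(-4585039 + (50 + 32)²) = ((-406931 - 803583) - 3420370)/(-4585039 + 82²) = (-1210514 - 3420370)/(-4585039 + 6724) = -4630884/(-4578315) = -4630884*(-1/4578315) = 1543628/1526105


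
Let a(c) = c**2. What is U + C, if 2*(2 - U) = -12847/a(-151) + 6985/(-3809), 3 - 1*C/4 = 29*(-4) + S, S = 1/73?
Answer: 3037761195102/6339977657 ≈ 479.14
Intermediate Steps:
S = 1/73 ≈ 0.013699
C = 34744/73 (C = 12 - 4*(29*(-4) + 1/73) = 12 - 4*(-116 + 1/73) = 12 - 4*(-8467/73) = 12 + 33868/73 = 34744/73 ≈ 475.95)
U = 277797622/86849009 (U = 2 - (-12847/((-151)**2) + 6985/(-3809))/2 = 2 - (-12847/22801 + 6985*(-1/3809))/2 = 2 - (-12847*1/22801 - 6985/3809)/2 = 2 - (-12847/22801 - 6985/3809)/2 = 2 - 1/2*(-208199208/86849009) = 2 + 104099604/86849009 = 277797622/86849009 ≈ 3.1986)
U + C = 277797622/86849009 + 34744/73 = 3037761195102/6339977657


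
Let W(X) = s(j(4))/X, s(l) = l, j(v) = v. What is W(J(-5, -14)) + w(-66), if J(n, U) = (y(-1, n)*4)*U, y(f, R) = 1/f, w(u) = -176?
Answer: -2463/14 ≈ -175.93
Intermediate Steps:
J(n, U) = -4*U (J(n, U) = (4/(-1))*U = (-1*4)*U = -4*U)
W(X) = 4/X
W(J(-5, -14)) + w(-66) = 4/((-4*(-14))) - 176 = 4/56 - 176 = 4*(1/56) - 176 = 1/14 - 176 = -2463/14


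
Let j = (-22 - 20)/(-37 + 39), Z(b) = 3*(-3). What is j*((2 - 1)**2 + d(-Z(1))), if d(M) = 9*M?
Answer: -1722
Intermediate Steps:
Z(b) = -9
j = -21 (j = -42/2 = -42*1/2 = -21)
j*((2 - 1)**2 + d(-Z(1))) = -21*((2 - 1)**2 + 9*(-1*(-9))) = -21*(1**2 + 9*9) = -21*(1 + 81) = -21*82 = -1722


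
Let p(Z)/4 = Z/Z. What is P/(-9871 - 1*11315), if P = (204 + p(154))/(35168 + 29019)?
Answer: -104/679932891 ≈ -1.5296e-7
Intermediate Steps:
p(Z) = 4 (p(Z) = 4*(Z/Z) = 4*1 = 4)
P = 208/64187 (P = (204 + 4)/(35168 + 29019) = 208/64187 ≈ 0.0032405)
P/(-9871 - 1*11315) = 208/(64187*(-9871 - 1*11315)) = 208/(64187*(-9871 - 11315)) = (208/64187)/(-21186) = (208/64187)*(-1/21186) = -104/679932891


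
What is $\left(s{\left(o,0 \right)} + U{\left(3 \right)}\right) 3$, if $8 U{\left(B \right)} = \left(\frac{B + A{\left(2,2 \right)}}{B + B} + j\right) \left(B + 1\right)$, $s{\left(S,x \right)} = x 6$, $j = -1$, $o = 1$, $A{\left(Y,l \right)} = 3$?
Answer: $0$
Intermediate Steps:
$s{\left(S,x \right)} = 6 x$
$U{\left(B \right)} = \frac{\left(1 + B\right) \left(-1 + \frac{3 + B}{2 B}\right)}{8}$ ($U{\left(B \right)} = \frac{\left(\frac{B + 3}{B + B} - 1\right) \left(B + 1\right)}{8} = \frac{\left(\frac{3 + B}{2 B} - 1\right) \left(1 + B\right)}{8} = \frac{\left(-1 + \frac{3 + B}{2 B}\right) \left(1 + B\right)}{8} = \frac{\left(1 + B\right) \left(-1 + \frac{3 + B}{2 B}\right)}{8}$)
$\left(s{\left(o,0 \right)} + U{\left(3 \right)}\right) 3 = \left(6 \cdot 0 + \frac{3 + 3 \left(2 - 3\right)}{16 \cdot 3}\right) 3 = \left(0 + \frac{1}{16} \cdot \frac{1}{3} \left(3 + 3 \left(2 - 3\right)\right)\right) 3 = \left(0 + \frac{1}{16} \cdot \frac{1}{3} \left(3 + 3 \left(-1\right)\right)\right) 3 = \left(0 + \frac{1}{16} \cdot \frac{1}{3} \left(3 - 3\right)\right) 3 = \left(0 + \frac{1}{16} \cdot \frac{1}{3} \cdot 0\right) 3 = \left(0 + 0\right) 3 = 0 \cdot 3 = 0$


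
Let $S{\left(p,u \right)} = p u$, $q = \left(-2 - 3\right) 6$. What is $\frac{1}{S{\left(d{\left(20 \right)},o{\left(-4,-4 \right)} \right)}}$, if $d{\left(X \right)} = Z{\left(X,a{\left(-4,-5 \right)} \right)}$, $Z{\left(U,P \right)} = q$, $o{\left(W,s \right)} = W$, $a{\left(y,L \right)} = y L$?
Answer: $\frac{1}{120} \approx 0.0083333$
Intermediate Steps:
$a{\left(y,L \right)} = L y$
$q = -30$ ($q = \left(-5\right) 6 = -30$)
$Z{\left(U,P \right)} = -30$
$d{\left(X \right)} = -30$
$\frac{1}{S{\left(d{\left(20 \right)},o{\left(-4,-4 \right)} \right)}} = \frac{1}{\left(-30\right) \left(-4\right)} = \frac{1}{120}$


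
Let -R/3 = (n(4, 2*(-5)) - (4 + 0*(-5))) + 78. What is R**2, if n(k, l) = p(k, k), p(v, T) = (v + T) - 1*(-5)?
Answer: 68121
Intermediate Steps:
p(v, T) = 5 + T + v (p(v, T) = (T + v) + 5 = 5 + T + v)
n(k, l) = 5 + 2*k (n(k, l) = 5 + k + k = 5 + 2*k)
R = -261 (R = -3*(((5 + 2*4) - (4 + 0*(-5))) + 78) = -3*(((5 + 8) - (4 + 0)) + 78) = -3*((13 - 1*4) + 78) = -3*((13 - 4) + 78) = -3*(9 + 78) = -3*87 = -261)
R**2 = (-261)**2 = 68121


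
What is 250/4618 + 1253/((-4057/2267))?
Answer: -6558325134/9367613 ≈ -700.11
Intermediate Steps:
250/4618 + 1253/((-4057/2267)) = 250*(1/4618) + 1253/((-4057*1/2267)) = 125/2309 + 1253/(-4057/2267) = 125/2309 + 1253*(-2267/4057) = 125/2309 - 2840551/4057 = -6558325134/9367613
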